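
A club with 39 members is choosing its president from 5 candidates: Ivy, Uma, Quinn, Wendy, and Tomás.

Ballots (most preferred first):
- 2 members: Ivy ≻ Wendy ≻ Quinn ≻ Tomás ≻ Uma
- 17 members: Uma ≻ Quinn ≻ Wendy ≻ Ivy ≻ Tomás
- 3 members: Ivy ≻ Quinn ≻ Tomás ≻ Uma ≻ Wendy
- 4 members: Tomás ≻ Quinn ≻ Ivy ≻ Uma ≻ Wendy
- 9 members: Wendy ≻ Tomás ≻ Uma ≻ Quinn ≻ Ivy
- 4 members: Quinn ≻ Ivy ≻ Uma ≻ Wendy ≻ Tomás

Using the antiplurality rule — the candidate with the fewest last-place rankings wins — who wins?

Last-place votes: Ivy 9, Uma 2, Quinn 0, Wendy 7, Tomás 21.

Quinn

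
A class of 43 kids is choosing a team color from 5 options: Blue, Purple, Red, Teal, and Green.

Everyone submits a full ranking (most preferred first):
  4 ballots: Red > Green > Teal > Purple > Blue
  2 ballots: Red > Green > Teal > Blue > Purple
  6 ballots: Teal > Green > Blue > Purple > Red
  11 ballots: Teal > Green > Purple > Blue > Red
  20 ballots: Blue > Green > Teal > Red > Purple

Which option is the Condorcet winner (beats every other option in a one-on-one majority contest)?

Green vs Blue: 23–20
Green vs Purple: 43–0
Green vs Red: 37–6
Green vs Teal: 26–17
Green beats every other option.

Green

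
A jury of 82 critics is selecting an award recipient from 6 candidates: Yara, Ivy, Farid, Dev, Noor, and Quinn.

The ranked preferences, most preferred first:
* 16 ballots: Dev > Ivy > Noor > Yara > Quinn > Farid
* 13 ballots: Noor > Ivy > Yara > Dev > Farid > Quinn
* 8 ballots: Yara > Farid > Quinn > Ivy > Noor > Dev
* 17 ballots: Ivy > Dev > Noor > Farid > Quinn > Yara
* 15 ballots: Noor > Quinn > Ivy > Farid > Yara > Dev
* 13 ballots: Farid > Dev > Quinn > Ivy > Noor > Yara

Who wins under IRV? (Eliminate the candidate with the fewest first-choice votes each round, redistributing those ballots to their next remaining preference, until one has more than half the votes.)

Round 1: Yara 8, Ivy 17, Farid 13, Dev 16, Noor 28, Quinn 0. Quinn eliminated.
Round 2: Yara 8, Ivy 17, Farid 13, Dev 16, Noor 28. Yara eliminated.
Round 3: Ivy 17, Farid 21, Dev 16, Noor 28. Dev eliminated.
Round 4: Ivy 33, Farid 21, Noor 28. Farid eliminated.
Round 5: Ivy 54, Noor 28. Ivy has a majority (≥42).

Ivy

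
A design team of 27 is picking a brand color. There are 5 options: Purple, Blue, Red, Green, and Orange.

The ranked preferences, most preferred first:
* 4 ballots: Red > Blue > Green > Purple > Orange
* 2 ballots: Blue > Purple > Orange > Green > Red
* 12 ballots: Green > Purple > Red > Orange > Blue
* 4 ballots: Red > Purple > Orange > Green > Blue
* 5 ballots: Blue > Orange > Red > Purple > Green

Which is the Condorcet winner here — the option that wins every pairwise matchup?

Green

Green vs Purple: 16–11
Green vs Blue: 16–11
Green vs Red: 14–13
Green vs Orange: 16–11
Green beats every other option.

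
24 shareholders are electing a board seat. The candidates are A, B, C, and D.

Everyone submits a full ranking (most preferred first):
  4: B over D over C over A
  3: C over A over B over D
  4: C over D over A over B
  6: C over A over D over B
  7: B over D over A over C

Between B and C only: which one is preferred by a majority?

B is ranked above C on 11 ballots; C above B on 13.

C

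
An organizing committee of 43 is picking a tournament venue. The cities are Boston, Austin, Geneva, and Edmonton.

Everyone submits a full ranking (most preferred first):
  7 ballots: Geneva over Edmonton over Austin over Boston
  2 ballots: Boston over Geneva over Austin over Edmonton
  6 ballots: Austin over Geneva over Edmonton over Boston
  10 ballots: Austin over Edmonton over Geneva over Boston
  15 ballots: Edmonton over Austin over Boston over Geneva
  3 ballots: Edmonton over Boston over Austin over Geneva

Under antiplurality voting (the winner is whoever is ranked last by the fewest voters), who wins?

Last-place votes: Boston 23, Austin 0, Geneva 18, Edmonton 2.

Austin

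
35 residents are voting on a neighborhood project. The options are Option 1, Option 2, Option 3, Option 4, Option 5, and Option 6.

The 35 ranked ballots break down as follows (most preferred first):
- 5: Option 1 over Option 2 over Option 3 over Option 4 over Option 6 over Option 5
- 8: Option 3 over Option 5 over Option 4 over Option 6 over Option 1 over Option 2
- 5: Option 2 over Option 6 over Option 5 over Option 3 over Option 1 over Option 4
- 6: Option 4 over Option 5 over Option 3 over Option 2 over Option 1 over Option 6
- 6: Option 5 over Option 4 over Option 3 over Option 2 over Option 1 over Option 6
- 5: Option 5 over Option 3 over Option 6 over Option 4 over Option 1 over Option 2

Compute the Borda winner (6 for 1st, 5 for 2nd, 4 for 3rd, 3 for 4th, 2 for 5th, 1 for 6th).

Option 5

Option 1: 5×6 + 8×2 + 5×2 + 6×2 + 6×2 + 5×2 = 90
Option 2: 5×5 + 8×1 + 5×6 + 6×3 + 6×3 + 5×1 = 104
Option 3: 5×4 + 8×6 + 5×3 + 6×4 + 6×4 + 5×5 = 156
Option 4: 5×3 + 8×4 + 5×1 + 6×6 + 6×5 + 5×3 = 133
Option 5: 5×1 + 8×5 + 5×4 + 6×5 + 6×6 + 5×6 = 161
Option 6: 5×2 + 8×3 + 5×5 + 6×1 + 6×1 + 5×4 = 91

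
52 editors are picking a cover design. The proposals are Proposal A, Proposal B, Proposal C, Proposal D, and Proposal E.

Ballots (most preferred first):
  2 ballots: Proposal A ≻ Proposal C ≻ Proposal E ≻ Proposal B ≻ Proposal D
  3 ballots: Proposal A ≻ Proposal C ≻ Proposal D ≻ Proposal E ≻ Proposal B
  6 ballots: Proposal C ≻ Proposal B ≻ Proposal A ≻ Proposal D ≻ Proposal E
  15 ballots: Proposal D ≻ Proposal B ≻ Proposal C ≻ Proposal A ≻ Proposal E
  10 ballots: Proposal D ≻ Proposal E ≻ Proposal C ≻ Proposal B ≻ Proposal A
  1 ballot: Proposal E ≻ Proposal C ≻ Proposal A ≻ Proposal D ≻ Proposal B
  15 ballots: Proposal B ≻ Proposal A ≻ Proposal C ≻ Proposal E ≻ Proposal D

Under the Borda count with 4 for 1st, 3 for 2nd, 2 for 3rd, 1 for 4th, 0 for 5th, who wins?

Proposal A: 2×4 + 3×4 + 6×2 + 15×1 + 10×0 + 1×2 + 15×3 = 94
Proposal B: 2×1 + 3×0 + 6×3 + 15×3 + 10×1 + 1×0 + 15×4 = 135
Proposal C: 2×3 + 3×3 + 6×4 + 15×2 + 10×2 + 1×3 + 15×2 = 122
Proposal D: 2×0 + 3×2 + 6×1 + 15×4 + 10×4 + 1×1 + 15×0 = 113
Proposal E: 2×2 + 3×1 + 6×0 + 15×0 + 10×3 + 1×4 + 15×1 = 56

Proposal B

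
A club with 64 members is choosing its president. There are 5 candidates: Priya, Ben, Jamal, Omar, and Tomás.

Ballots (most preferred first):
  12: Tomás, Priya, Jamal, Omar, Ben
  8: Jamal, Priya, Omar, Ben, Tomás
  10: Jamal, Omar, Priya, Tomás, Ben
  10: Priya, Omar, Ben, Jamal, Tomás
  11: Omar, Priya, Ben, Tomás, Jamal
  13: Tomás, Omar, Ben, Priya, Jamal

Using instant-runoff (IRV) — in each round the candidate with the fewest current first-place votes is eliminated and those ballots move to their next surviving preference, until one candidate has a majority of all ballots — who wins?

Round 1: Priya 10, Ben 0, Jamal 18, Omar 11, Tomás 25. Ben eliminated.
Round 2: Priya 10, Jamal 18, Omar 11, Tomás 25. Priya eliminated.
Round 3: Jamal 18, Omar 21, Tomás 25. Jamal eliminated.
Round 4: Omar 39, Tomás 25. Omar has a majority (≥33).

Omar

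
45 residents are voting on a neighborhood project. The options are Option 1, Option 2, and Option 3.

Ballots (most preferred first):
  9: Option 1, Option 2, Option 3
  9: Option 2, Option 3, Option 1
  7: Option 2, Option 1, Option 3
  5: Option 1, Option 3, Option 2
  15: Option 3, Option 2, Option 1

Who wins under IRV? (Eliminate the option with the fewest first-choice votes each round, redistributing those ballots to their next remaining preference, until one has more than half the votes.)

Option 2

Round 1: Option 1 14, Option 2 16, Option 3 15. Option 1 eliminated.
Round 2: Option 2 25, Option 3 20. Option 2 has a majority (≥23).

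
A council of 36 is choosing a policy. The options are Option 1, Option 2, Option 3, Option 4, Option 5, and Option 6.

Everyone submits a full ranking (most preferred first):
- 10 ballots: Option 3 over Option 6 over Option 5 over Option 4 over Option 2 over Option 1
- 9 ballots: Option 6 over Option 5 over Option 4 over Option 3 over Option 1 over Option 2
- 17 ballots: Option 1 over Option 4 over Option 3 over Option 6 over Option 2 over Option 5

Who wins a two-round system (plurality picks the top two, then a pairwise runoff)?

Option 3

Round 1 first-place votes: Option 1 17, Option 2 0, Option 3 10, Option 4 0, Option 5 0, Option 6 9. Option 1 and Option 3 advance.
Runoff: Option 1 is ranked above Option 3 on 17 ballots, Option 3 above Option 1 on 19.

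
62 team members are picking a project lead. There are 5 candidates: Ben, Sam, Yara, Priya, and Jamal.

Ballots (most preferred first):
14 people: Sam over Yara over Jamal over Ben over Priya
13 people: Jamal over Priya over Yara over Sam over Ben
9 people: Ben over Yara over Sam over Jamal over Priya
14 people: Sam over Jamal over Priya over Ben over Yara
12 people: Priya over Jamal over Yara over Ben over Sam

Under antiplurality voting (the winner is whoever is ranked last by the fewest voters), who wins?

Jamal

Last-place votes: Ben 13, Sam 12, Yara 14, Priya 23, Jamal 0.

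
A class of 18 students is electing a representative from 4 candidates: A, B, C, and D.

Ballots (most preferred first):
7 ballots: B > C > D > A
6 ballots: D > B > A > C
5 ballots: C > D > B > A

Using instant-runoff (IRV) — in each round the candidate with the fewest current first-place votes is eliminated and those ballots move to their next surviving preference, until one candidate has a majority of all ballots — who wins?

Round 1: A 0, B 7, C 5, D 6. A eliminated.
Round 2: B 7, C 5, D 6. C eliminated.
Round 3: B 7, D 11. D has a majority (≥10).

D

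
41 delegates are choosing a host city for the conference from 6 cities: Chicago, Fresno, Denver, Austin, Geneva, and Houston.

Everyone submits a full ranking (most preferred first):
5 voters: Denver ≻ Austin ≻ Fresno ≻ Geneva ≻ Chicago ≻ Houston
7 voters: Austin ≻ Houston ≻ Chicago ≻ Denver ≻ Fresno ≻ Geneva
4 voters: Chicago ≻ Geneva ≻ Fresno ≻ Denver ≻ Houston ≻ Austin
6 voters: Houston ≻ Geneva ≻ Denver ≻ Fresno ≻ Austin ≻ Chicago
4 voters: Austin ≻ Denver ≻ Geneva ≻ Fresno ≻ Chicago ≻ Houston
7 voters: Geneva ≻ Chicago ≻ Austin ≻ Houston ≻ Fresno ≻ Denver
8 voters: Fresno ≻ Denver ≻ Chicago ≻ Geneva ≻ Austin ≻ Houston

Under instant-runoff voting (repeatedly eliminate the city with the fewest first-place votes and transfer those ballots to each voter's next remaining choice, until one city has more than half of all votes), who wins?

Round 1: Chicago 4, Fresno 8, Denver 5, Austin 11, Geneva 7, Houston 6. Chicago eliminated.
Round 2: Fresno 8, Denver 5, Austin 11, Geneva 11, Houston 6. Denver eliminated.
Round 3: Fresno 8, Austin 16, Geneva 11, Houston 6. Houston eliminated.
Round 4: Fresno 8, Austin 16, Geneva 17. Fresno eliminated.
Round 5: Austin 16, Geneva 25. Geneva has a majority (≥21).

Geneva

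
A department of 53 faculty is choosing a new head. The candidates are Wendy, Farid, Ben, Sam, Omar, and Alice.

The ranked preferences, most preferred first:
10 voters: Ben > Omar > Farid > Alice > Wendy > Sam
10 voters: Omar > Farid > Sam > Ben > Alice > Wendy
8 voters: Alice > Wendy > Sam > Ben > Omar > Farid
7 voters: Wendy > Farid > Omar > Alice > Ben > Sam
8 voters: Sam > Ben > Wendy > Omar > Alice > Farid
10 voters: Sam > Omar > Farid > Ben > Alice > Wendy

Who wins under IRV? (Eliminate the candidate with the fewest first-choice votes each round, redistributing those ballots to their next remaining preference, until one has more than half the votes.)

Round 1: Wendy 7, Farid 0, Ben 10, Sam 18, Omar 10, Alice 8. Farid eliminated.
Round 2: Wendy 7, Ben 10, Sam 18, Omar 10, Alice 8. Wendy eliminated.
Round 3: Ben 10, Sam 18, Omar 17, Alice 8. Alice eliminated.
Round 4: Ben 10, Sam 26, Omar 17. Ben eliminated.
Round 5: Sam 26, Omar 27. Omar has a majority (≥27).

Omar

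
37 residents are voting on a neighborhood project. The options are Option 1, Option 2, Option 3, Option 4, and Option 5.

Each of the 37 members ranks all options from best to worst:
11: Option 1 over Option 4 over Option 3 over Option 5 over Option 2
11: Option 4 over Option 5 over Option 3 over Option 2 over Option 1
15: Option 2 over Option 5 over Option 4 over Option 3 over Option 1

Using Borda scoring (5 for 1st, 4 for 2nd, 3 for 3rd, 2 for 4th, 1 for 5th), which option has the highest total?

Option 1: 11×5 + 11×1 + 15×1 = 81
Option 2: 11×1 + 11×2 + 15×5 = 108
Option 3: 11×3 + 11×3 + 15×2 = 96
Option 4: 11×4 + 11×5 + 15×3 = 144
Option 5: 11×2 + 11×4 + 15×4 = 126

Option 4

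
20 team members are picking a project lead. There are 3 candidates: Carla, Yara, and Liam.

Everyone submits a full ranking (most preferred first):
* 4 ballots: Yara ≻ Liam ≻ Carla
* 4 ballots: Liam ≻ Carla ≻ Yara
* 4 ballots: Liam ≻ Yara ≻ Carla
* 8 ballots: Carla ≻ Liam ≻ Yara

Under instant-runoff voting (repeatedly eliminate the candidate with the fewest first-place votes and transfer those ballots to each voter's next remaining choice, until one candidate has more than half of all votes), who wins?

Liam

Round 1: Carla 8, Yara 4, Liam 8. Yara eliminated.
Round 2: Carla 8, Liam 12. Liam has a majority (≥11).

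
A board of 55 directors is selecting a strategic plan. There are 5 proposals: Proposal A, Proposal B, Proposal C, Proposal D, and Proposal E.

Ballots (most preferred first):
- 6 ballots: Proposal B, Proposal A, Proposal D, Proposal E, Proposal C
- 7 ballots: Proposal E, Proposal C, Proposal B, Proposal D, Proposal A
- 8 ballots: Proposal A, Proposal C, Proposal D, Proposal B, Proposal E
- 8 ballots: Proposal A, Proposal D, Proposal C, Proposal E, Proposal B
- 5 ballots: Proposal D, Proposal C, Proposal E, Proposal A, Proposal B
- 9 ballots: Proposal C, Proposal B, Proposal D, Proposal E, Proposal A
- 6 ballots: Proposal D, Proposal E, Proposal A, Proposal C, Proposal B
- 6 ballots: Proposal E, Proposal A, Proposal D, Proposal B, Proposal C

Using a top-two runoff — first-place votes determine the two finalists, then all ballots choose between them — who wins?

Round 1 first-place votes: Proposal A 16, Proposal B 6, Proposal C 9, Proposal D 11, Proposal E 13. Proposal A and Proposal E advance.
Runoff: Proposal A is ranked above Proposal E on 22 ballots, Proposal E above Proposal A on 33.

Proposal E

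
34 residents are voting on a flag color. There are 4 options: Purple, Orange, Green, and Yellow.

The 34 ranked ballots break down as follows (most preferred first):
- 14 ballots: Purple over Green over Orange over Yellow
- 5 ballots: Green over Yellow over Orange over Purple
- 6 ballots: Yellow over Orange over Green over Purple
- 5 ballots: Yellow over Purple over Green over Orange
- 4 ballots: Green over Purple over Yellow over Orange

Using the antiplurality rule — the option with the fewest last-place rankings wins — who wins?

Last-place votes: Purple 11, Orange 9, Green 0, Yellow 14.

Green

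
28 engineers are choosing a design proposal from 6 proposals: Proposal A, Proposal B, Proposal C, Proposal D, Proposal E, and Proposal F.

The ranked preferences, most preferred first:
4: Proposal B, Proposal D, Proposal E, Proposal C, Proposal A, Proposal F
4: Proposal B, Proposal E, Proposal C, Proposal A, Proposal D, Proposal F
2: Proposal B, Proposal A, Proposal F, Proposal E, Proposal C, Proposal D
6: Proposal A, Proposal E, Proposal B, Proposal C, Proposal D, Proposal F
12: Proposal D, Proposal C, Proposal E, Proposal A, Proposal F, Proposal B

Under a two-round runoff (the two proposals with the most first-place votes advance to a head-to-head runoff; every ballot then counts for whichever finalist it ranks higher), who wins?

Proposal B

Round 1 first-place votes: Proposal A 6, Proposal B 10, Proposal C 0, Proposal D 12, Proposal E 0, Proposal F 0. Proposal D and Proposal B advance.
Runoff: Proposal D is ranked above Proposal B on 12 ballots, Proposal B above Proposal D on 16.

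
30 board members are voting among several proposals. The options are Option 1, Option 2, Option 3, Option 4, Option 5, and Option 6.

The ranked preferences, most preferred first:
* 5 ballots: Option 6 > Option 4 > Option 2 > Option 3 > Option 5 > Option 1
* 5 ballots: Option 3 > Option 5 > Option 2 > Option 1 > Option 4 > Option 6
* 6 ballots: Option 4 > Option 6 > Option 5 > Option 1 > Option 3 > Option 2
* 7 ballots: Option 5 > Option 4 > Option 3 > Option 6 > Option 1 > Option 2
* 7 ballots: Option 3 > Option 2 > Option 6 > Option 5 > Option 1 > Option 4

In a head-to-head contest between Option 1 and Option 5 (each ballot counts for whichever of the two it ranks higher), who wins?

Option 1 is ranked above Option 5 on 0 ballots; Option 5 above Option 1 on 30.

Option 5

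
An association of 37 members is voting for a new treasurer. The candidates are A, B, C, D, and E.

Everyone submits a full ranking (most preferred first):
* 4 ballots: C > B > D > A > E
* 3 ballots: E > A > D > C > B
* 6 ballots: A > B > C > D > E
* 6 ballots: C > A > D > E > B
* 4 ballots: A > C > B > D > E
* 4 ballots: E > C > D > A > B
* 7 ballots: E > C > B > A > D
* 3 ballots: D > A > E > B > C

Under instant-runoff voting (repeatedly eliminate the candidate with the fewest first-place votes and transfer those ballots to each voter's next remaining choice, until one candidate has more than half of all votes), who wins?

Round 1: A 10, B 0, C 10, D 3, E 14. B eliminated.
Round 2: A 10, C 10, D 3, E 14. D eliminated.
Round 3: A 13, C 10, E 14. C eliminated.
Round 4: A 23, E 14. A has a majority (≥19).

A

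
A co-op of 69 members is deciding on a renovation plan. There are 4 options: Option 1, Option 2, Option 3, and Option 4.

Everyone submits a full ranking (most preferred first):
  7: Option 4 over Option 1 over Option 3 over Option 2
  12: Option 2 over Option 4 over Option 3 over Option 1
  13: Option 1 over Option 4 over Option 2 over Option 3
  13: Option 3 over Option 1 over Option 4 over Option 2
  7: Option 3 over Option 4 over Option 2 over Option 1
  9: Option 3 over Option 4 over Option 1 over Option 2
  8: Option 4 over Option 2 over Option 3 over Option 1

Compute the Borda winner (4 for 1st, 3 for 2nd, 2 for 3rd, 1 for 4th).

Option 4

Option 1: 7×3 + 12×1 + 13×4 + 13×3 + 7×1 + 9×2 + 8×1 = 157
Option 2: 7×1 + 12×4 + 13×2 + 13×1 + 7×2 + 9×1 + 8×3 = 141
Option 3: 7×2 + 12×2 + 13×1 + 13×4 + 7×4 + 9×4 + 8×2 = 183
Option 4: 7×4 + 12×3 + 13×3 + 13×2 + 7×3 + 9×3 + 8×4 = 209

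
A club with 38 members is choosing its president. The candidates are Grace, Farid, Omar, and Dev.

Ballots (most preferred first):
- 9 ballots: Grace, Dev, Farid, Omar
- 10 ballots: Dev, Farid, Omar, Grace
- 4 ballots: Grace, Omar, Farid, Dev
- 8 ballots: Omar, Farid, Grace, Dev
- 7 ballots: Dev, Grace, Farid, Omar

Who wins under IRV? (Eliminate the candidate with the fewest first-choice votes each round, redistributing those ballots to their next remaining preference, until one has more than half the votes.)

Grace

Round 1: Grace 13, Farid 0, Omar 8, Dev 17. Farid eliminated.
Round 2: Grace 13, Omar 8, Dev 17. Omar eliminated.
Round 3: Grace 21, Dev 17. Grace has a majority (≥20).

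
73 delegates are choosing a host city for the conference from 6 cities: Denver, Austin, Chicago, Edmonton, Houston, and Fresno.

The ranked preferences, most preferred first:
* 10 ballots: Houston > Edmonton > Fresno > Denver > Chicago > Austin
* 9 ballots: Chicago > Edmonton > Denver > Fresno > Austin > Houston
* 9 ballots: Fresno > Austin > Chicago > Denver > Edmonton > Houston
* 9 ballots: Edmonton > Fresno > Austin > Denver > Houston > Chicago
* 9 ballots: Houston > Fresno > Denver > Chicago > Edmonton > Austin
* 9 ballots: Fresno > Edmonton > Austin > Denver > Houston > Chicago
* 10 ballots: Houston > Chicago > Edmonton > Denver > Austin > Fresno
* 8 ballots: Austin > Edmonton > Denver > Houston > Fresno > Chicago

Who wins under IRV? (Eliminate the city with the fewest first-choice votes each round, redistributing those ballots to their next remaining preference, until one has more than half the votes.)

Round 1: Denver 0, Austin 8, Chicago 9, Edmonton 9, Houston 29, Fresno 18. Denver eliminated.
Round 2: Austin 8, Chicago 9, Edmonton 9, Houston 29, Fresno 18. Austin eliminated.
Round 3: Chicago 9, Edmonton 17, Houston 29, Fresno 18. Chicago eliminated.
Round 4: Edmonton 26, Houston 29, Fresno 18. Fresno eliminated.
Round 5: Edmonton 44, Houston 29. Edmonton has a majority (≥37).

Edmonton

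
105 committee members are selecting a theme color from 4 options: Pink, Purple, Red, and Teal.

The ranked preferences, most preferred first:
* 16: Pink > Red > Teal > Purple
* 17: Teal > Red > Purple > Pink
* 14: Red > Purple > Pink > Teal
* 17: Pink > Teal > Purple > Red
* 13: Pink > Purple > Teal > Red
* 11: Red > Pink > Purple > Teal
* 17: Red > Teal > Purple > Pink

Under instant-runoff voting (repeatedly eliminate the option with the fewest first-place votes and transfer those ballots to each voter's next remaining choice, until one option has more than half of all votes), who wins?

Red

Round 1: Pink 46, Purple 0, Red 42, Teal 17. Purple eliminated.
Round 2: Pink 46, Red 42, Teal 17. Teal eliminated.
Round 3: Pink 46, Red 59. Red has a majority (≥53).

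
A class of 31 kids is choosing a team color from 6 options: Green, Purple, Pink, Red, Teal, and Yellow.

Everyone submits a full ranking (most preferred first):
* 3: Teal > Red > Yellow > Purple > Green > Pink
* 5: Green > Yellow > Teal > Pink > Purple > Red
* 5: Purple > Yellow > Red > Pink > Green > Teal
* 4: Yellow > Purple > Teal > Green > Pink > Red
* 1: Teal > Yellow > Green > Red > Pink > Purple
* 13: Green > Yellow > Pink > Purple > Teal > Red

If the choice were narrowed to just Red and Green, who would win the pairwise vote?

Green

Red is ranked above Green on 8 ballots; Green above Red on 23.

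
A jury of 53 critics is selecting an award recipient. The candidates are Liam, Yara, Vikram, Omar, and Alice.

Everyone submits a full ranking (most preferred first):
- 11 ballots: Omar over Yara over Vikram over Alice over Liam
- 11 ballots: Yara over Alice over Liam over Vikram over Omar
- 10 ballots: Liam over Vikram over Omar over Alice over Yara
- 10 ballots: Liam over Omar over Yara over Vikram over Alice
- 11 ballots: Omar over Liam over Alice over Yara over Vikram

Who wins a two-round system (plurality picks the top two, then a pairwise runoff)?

Round 1 first-place votes: Liam 20, Yara 11, Vikram 0, Omar 22, Alice 0. Omar and Liam advance.
Runoff: Omar is ranked above Liam on 22 ballots, Liam above Omar on 31.

Liam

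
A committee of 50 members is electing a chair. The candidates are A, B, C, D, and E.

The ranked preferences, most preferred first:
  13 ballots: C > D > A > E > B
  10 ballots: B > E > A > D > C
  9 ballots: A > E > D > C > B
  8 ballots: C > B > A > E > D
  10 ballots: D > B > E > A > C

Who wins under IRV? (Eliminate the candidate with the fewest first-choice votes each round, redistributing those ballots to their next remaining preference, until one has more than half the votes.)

D

Round 1: A 9, B 10, C 21, D 10, E 0. E eliminated.
Round 2: A 9, B 10, C 21, D 10. A eliminated.
Round 3: B 10, C 21, D 19. B eliminated.
Round 4: C 21, D 29. D has a majority (≥26).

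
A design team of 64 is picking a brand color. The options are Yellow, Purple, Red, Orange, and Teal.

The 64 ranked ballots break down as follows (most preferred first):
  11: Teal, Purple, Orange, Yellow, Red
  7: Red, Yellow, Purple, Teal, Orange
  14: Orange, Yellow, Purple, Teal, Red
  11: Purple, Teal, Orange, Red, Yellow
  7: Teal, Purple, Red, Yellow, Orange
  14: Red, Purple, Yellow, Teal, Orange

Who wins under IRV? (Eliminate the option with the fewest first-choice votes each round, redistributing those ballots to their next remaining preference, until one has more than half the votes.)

Round 1: Yellow 0, Purple 11, Red 21, Orange 14, Teal 18. Yellow eliminated.
Round 2: Purple 11, Red 21, Orange 14, Teal 18. Purple eliminated.
Round 3: Red 21, Orange 14, Teal 29. Orange eliminated.
Round 4: Red 21, Teal 43. Teal has a majority (≥33).

Teal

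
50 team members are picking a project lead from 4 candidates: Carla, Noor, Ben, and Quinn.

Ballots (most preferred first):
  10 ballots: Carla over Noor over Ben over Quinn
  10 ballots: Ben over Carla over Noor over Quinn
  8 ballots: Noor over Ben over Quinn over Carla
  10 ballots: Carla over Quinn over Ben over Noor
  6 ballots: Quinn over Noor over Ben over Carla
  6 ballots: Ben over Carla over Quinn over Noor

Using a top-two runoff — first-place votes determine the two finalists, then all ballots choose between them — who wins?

Ben

Round 1 first-place votes: Carla 20, Noor 8, Ben 16, Quinn 6. Carla and Ben advance.
Runoff: Carla is ranked above Ben on 20 ballots, Ben above Carla on 30.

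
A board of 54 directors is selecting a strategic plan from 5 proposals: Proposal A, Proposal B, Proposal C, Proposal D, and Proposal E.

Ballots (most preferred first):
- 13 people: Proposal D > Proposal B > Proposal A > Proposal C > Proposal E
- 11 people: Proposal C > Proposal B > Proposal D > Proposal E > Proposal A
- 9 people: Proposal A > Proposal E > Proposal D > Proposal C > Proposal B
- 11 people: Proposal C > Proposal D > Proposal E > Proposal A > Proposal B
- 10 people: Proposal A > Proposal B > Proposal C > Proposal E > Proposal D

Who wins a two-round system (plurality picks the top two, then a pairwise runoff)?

Round 1 first-place votes: Proposal A 19, Proposal B 0, Proposal C 22, Proposal D 13, Proposal E 0. Proposal C and Proposal A advance.
Runoff: Proposal C is ranked above Proposal A on 22 ballots, Proposal A above Proposal C on 32.

Proposal A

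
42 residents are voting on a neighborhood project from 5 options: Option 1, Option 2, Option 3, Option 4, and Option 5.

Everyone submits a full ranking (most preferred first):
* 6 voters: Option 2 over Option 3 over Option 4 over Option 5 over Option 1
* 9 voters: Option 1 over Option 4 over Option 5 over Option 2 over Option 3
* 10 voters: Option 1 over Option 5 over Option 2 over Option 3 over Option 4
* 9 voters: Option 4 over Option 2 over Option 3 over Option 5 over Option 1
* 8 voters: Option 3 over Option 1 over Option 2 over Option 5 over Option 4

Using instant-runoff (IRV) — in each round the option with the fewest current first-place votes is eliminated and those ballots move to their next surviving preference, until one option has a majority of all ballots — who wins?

Round 1: Option 1 19, Option 2 6, Option 3 8, Option 4 9, Option 5 0. Option 5 eliminated.
Round 2: Option 1 19, Option 2 6, Option 3 8, Option 4 9. Option 2 eliminated.
Round 3: Option 1 19, Option 3 14, Option 4 9. Option 4 eliminated.
Round 4: Option 1 19, Option 3 23. Option 3 has a majority (≥22).

Option 3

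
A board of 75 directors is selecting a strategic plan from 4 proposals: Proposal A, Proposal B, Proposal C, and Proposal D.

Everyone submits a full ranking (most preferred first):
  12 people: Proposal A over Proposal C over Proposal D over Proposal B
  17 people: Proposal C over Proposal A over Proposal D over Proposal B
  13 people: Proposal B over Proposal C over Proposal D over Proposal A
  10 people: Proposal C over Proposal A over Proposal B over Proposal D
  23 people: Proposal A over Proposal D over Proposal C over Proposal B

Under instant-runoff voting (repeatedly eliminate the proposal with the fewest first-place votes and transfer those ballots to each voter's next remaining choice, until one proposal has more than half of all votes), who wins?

Proposal C

Round 1: Proposal A 35, Proposal B 13, Proposal C 27, Proposal D 0. Proposal D eliminated.
Round 2: Proposal A 35, Proposal B 13, Proposal C 27. Proposal B eliminated.
Round 3: Proposal A 35, Proposal C 40. Proposal C has a majority (≥38).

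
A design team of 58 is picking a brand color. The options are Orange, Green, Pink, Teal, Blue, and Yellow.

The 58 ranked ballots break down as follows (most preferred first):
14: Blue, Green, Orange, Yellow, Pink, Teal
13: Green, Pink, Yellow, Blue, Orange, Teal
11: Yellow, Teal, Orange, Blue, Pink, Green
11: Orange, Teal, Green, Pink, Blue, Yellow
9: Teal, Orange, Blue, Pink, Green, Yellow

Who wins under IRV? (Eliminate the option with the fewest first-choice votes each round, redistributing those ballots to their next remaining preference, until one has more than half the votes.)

Round 1: Orange 11, Green 13, Pink 0, Teal 9, Blue 14, Yellow 11. Pink eliminated.
Round 2: Orange 11, Green 13, Teal 9, Blue 14, Yellow 11. Teal eliminated.
Round 3: Orange 20, Green 13, Blue 14, Yellow 11. Yellow eliminated.
Round 4: Orange 31, Green 13, Blue 14. Orange has a majority (≥30).

Orange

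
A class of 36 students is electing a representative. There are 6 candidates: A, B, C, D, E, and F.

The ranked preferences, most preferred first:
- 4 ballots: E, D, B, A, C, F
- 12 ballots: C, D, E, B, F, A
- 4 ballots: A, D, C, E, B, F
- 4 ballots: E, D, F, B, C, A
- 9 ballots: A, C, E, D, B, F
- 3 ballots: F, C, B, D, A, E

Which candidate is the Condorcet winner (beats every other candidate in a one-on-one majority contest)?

C

C vs A: 19–17
C vs B: 28–8
C vs D: 24–12
C vs E: 28–8
C vs F: 29–7
C beats every other candidate.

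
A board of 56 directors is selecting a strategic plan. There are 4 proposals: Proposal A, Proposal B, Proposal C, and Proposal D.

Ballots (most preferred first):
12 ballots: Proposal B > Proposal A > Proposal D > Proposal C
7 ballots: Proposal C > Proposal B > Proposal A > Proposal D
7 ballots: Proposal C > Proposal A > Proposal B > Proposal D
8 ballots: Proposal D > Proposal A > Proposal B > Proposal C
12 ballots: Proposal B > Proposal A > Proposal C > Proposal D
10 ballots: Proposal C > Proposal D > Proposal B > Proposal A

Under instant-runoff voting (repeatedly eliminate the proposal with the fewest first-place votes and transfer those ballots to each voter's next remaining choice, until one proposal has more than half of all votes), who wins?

Round 1: Proposal A 0, Proposal B 24, Proposal C 24, Proposal D 8. Proposal A eliminated.
Round 2: Proposal B 24, Proposal C 24, Proposal D 8. Proposal D eliminated.
Round 3: Proposal B 32, Proposal C 24. Proposal B has a majority (≥29).

Proposal B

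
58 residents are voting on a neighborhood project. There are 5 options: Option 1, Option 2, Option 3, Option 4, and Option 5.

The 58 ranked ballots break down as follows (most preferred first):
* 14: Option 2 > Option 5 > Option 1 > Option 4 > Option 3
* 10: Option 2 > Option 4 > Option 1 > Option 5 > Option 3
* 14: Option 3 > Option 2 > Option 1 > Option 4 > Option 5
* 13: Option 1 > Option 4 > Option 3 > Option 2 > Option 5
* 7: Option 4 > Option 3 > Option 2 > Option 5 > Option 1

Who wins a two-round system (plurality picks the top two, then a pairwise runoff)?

Option 3

Round 1 first-place votes: Option 1 13, Option 2 24, Option 3 14, Option 4 7, Option 5 0. Option 2 and Option 3 advance.
Runoff: Option 2 is ranked above Option 3 on 24 ballots, Option 3 above Option 2 on 34.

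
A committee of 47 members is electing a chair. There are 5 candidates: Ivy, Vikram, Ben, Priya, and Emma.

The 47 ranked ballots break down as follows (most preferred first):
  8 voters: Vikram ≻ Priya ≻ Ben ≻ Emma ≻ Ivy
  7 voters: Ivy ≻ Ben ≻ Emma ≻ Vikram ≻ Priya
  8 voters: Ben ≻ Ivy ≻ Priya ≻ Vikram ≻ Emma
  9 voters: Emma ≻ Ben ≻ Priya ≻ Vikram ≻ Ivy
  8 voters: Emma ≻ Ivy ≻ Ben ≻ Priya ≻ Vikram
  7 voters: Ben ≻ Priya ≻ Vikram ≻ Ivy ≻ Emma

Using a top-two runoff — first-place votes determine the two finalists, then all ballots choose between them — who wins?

Round 1 first-place votes: Ivy 7, Vikram 8, Ben 15, Priya 0, Emma 17. Emma and Ben advance.
Runoff: Emma is ranked above Ben on 17 ballots, Ben above Emma on 30.

Ben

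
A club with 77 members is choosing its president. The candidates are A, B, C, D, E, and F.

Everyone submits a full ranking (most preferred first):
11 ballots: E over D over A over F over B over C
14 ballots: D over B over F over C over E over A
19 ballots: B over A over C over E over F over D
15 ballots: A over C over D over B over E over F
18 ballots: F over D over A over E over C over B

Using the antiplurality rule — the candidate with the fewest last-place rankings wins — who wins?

E

Last-place votes: A 14, B 18, C 11, D 19, E 0, F 15.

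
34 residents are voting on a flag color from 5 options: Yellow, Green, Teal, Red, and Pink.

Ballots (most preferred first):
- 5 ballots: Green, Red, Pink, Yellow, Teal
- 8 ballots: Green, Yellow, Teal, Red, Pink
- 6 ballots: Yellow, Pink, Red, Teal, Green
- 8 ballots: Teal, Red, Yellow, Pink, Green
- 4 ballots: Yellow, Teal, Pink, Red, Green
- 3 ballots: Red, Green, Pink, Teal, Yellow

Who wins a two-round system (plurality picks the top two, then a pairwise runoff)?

Yellow

Round 1 first-place votes: Yellow 10, Green 13, Teal 8, Red 3, Pink 0. Green and Yellow advance.
Runoff: Green is ranked above Yellow on 16 ballots, Yellow above Green on 18.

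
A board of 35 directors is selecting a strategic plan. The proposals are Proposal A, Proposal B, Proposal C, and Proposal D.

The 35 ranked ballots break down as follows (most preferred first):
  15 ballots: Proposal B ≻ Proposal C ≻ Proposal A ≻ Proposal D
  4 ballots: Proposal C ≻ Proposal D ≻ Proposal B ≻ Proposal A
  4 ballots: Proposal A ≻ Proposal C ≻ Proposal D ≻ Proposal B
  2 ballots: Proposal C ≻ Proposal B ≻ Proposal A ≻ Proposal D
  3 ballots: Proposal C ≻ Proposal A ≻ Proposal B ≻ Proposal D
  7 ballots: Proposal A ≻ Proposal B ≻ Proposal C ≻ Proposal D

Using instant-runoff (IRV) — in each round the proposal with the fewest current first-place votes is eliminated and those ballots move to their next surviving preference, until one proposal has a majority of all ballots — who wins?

Round 1: Proposal A 11, Proposal B 15, Proposal C 9, Proposal D 0. Proposal D eliminated.
Round 2: Proposal A 11, Proposal B 15, Proposal C 9. Proposal C eliminated.
Round 3: Proposal A 14, Proposal B 21. Proposal B has a majority (≥18).

Proposal B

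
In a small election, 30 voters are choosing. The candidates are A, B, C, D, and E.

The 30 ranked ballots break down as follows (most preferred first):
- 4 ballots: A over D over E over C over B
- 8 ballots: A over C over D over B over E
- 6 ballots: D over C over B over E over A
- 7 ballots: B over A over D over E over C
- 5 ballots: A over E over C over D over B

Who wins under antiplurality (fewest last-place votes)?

Last-place votes: A 6, B 9, C 7, D 0, E 8.

D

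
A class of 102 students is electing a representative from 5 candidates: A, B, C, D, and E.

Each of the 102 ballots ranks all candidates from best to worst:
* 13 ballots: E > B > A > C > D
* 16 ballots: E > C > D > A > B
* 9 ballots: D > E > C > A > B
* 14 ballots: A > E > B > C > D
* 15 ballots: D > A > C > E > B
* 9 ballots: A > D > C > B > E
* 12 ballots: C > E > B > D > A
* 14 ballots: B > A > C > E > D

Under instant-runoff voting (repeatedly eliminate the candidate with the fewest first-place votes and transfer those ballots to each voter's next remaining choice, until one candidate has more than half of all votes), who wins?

A

Round 1: A 23, B 14, C 12, D 24, E 29. C eliminated.
Round 2: A 23, B 14, D 24, E 41. B eliminated.
Round 3: A 37, D 24, E 41. D eliminated.
Round 4: A 52, E 50. A has a majority (≥52).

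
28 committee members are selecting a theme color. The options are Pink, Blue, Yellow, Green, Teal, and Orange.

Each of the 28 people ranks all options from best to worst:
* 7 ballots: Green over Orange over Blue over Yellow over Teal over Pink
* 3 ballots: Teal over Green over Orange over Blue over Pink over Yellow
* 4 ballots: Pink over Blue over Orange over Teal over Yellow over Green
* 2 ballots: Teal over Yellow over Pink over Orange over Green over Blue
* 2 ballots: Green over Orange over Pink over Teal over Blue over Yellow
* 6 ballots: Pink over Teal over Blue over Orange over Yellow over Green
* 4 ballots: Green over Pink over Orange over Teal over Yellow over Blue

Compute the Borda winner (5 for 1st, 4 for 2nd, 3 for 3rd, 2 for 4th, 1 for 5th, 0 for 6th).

Orange

Pink: 7×0 + 3×1 + 4×5 + 2×3 + 2×3 + 6×5 + 4×4 = 81
Blue: 7×3 + 3×2 + 4×4 + 2×0 + 2×1 + 6×3 + 4×0 = 63
Yellow: 7×2 + 3×0 + 4×1 + 2×4 + 2×0 + 6×1 + 4×1 = 36
Green: 7×5 + 3×4 + 4×0 + 2×1 + 2×5 + 6×0 + 4×5 = 79
Teal: 7×1 + 3×5 + 4×2 + 2×5 + 2×2 + 6×4 + 4×2 = 76
Orange: 7×4 + 3×3 + 4×3 + 2×2 + 2×4 + 6×2 + 4×3 = 85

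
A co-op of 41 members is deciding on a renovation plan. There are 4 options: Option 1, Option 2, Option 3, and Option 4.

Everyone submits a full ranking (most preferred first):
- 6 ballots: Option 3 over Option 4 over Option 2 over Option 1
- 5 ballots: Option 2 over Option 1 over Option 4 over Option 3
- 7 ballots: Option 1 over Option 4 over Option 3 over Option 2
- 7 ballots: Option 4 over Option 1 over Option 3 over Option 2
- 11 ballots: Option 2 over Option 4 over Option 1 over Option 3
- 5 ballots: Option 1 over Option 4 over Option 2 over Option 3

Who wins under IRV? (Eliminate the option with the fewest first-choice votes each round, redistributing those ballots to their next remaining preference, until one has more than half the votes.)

Option 4

Round 1: Option 1 12, Option 2 16, Option 3 6, Option 4 7. Option 3 eliminated.
Round 2: Option 1 12, Option 2 16, Option 4 13. Option 1 eliminated.
Round 3: Option 2 16, Option 4 25. Option 4 has a majority (≥21).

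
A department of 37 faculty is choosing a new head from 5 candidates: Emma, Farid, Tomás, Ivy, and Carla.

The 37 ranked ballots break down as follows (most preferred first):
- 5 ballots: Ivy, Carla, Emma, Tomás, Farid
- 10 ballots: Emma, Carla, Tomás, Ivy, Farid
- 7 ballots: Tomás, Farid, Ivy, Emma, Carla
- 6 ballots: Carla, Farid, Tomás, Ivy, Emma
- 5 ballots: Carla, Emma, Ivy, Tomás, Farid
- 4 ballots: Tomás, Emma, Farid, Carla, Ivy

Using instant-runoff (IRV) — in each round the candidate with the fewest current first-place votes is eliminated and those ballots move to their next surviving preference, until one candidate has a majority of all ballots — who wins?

Carla

Round 1: Emma 10, Farid 0, Tomás 11, Ivy 5, Carla 11. Farid eliminated.
Round 2: Emma 10, Tomás 11, Ivy 5, Carla 11. Ivy eliminated.
Round 3: Emma 10, Tomás 11, Carla 16. Emma eliminated.
Round 4: Tomás 11, Carla 26. Carla has a majority (≥19).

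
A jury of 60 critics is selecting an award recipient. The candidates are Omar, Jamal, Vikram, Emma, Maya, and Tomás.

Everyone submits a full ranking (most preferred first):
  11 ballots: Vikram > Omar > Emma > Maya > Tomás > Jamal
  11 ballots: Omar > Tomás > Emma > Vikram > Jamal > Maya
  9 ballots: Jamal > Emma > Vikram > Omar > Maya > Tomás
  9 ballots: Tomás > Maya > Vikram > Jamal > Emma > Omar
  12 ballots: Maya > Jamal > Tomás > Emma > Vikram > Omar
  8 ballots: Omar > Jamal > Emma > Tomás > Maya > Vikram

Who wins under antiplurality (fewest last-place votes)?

Last-place votes: Omar 21, Jamal 11, Vikram 8, Emma 0, Maya 11, Tomás 9.

Emma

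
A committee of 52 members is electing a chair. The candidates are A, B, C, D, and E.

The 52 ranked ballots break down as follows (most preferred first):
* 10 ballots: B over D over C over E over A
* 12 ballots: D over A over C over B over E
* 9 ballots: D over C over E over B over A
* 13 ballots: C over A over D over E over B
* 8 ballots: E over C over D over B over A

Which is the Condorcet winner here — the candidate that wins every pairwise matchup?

D vs A: 39–13
D vs B: 42–10
D vs C: 31–21
D vs E: 44–8
D beats every other candidate.

D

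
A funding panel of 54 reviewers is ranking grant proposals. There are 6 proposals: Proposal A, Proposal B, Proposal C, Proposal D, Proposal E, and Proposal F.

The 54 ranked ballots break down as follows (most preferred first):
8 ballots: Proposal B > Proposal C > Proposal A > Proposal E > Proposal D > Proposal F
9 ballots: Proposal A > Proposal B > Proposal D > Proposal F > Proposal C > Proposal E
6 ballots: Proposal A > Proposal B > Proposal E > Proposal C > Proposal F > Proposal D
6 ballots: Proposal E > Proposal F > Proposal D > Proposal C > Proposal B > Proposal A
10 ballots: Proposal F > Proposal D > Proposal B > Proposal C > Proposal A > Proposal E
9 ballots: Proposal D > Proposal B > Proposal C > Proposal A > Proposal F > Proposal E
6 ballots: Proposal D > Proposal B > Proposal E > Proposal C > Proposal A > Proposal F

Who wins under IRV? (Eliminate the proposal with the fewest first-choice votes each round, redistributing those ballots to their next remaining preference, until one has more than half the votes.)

Proposal A

Round 1: Proposal A 15, Proposal B 8, Proposal C 0, Proposal D 15, Proposal E 6, Proposal F 10. Proposal C eliminated.
Round 2: Proposal A 15, Proposal B 8, Proposal D 15, Proposal E 6, Proposal F 10. Proposal E eliminated.
Round 3: Proposal A 15, Proposal B 8, Proposal D 15, Proposal F 16. Proposal B eliminated.
Round 4: Proposal A 23, Proposal D 15, Proposal F 16. Proposal D eliminated.
Round 5: Proposal A 38, Proposal F 16. Proposal A has a majority (≥28).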